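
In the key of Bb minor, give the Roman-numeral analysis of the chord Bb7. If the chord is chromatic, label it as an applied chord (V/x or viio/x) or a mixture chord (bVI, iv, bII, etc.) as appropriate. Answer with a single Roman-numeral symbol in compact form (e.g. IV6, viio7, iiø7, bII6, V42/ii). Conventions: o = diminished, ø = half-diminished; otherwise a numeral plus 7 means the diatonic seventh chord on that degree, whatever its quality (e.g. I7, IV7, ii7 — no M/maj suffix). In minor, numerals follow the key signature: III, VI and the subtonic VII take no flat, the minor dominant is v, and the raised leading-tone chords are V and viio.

V7/iv

The pitches Bb-D-F-Ab form a dominant seventh chord rooted on Bb.
Bb is not a diatonic chord root with this quality in Bb minor, but it lies a perfect fifth above Eb (iv), so the chord functions as an applied dominant of iv.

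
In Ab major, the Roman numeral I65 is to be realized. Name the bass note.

C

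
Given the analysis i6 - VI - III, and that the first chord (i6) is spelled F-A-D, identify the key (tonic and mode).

The anchor chord is a minor triad on D, labeled i6.
If D is scale degree 1 and the mode makes that degree carry a minor triad, the tonic is D and the mode is minor.

D minor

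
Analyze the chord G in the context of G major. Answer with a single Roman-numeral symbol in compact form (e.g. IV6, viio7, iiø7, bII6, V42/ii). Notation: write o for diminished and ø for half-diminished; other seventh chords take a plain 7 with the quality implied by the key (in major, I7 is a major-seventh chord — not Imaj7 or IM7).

The pitches G-B-D form a major triad rooted on G.
G is scale degree 1 in G major, and a major triad on that degree is written I.

I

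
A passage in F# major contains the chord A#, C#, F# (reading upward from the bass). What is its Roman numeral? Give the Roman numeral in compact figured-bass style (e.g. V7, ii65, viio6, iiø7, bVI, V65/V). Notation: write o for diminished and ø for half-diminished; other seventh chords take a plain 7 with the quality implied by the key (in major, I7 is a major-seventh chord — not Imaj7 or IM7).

I6

The pitches F#-A#-C# form a major triad rooted on F#.
F# is scale degree 1 in F# major, and a major triad on that degree is written I.
With A# in the bass the chord is in first inversion, so the figured bass is 6.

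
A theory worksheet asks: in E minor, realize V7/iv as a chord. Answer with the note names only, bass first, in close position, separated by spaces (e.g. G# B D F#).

E G# B D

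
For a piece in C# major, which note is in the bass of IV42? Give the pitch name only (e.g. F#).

IV in C# major has root F#; the chord is F#-A#-C#-E#.
The figure 42 means third inversion — the seventh is in the bass.

E#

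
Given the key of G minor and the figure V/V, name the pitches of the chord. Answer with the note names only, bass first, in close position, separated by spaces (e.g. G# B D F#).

A C# E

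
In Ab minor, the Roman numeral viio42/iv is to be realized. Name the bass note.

Bbb

The applied chord viio42/iv is rooted on C: C-Eb-Gb-Bbb.
The figure 42 means third inversion — the seventh is in the bass.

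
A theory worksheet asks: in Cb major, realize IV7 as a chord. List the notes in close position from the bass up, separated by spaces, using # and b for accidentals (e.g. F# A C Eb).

In Cb major, the subdominant is Fb, and the diatonic chord built there is a major seventh chord.
Stacking thirds from Fb gives Fb-Ab-Cb-Eb.

Fb Ab Cb Eb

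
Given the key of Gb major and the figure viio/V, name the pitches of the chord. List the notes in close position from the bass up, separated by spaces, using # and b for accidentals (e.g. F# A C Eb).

The slash marks an applied leading-tone chord: viio of V. In Gb major, V is Db, so the leading tone to it is C, a half step below.
Building a diminished triad on C gives C-Eb-Gb.

C Eb Gb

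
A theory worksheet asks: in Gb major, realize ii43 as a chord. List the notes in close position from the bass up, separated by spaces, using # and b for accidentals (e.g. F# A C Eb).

Eb Gb Ab Cb

In Gb major, scale degree 2 is Ab, and the diatonic chord built there is a minor seventh chord.
That chord is spelled Ab-Cb-Eb-Gb.
The figured bass 43 indicates second inversion, placing the fifth (Eb) in the bass: Eb-Gb-Ab-Cb.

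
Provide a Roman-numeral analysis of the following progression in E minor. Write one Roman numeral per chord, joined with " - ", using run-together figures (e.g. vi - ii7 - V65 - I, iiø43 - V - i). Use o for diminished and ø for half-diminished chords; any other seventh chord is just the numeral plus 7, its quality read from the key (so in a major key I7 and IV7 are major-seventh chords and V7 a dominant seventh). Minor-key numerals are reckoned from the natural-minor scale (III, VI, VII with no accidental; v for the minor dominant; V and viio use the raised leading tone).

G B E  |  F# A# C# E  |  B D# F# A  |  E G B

G-B-E: minor triad on E = scale degree 1 → i6.
F#-A#-C#-E: chromatic; F# is V of V, so V7/V.
B-D#-F#-A: dominant seventh chord on B = scale degree 5 → V7.
E-G-B: minor triad on E = scale degree 1 → i.

i6 - V7/V - V7 - i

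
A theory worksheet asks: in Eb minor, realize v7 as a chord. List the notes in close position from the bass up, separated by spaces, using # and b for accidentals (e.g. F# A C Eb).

The numeral's case and figure indicate a minor seventh chord. In Eb minor its root, the fifth degree, is Bb.
That chord is spelled Bb-Db-F-Ab.

Bb Db F Ab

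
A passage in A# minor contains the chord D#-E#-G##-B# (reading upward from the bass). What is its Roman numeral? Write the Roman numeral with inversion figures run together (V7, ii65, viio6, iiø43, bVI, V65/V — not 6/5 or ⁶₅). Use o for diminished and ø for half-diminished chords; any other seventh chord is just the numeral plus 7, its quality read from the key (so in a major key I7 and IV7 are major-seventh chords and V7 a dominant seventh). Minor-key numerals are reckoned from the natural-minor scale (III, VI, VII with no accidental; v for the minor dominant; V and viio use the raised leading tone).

V42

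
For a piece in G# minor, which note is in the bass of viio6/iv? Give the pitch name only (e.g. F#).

D#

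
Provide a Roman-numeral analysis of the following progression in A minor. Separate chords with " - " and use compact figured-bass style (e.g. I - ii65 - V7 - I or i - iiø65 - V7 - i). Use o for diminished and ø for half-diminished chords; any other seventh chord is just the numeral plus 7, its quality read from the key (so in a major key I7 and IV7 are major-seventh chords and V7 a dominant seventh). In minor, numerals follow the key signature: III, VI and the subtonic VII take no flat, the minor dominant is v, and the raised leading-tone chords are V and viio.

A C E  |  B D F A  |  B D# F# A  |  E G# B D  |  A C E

A-C-E has root A, degree 1 in A minor, so i.
B-D-F-A: half-diminished seventh chord on B = scale degree 2 → iiø7.
B-D#-F#-A: a dominant seventh chord on B, the applied dominant of V → V7/V.
E-G#-B-D: root E is the dominant; dominant seventh chord there is V7.
A-C-E: minor triad on A = scale degree 1 → i.

i - iiø7 - V7/V - V7 - i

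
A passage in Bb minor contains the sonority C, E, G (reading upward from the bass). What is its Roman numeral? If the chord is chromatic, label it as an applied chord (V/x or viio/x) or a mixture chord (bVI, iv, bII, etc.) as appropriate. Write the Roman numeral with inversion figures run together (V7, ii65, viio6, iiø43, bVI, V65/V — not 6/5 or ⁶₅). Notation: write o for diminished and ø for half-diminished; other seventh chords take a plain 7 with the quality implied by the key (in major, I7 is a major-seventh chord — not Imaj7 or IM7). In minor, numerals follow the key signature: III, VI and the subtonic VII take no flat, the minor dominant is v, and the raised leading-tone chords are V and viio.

Stacked in thirds the chord is C-E-G: a major triad on C.
C is not a diatonic chord root with this quality in Bb minor, but it lies a perfect fifth above F (V), so the chord functions as an applied dominant of V.

V/V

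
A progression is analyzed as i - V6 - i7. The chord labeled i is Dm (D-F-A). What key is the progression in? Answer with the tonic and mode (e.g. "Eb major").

D minor

The anchor chord is a minor triad on D, labeled i.
If D is scale degree 1 and the mode makes that degree carry a minor triad, the tonic is D and the mode is minor.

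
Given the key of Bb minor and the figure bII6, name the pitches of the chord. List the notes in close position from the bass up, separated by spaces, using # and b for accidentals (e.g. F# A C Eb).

bII6 is the Neapolitan sixth — a major triad on the lowered second degree, here in its customary first inversion. In Bb minor that root is Cb.
So the chord is Cb-Eb-Gb, a major triad.
The figured bass 6 indicates first inversion, placing the third (Eb) in the bass: Eb-Gb-Cb.

Eb Gb Cb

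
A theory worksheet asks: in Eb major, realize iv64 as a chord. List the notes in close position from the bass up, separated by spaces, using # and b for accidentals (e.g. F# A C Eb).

Eb Ab Cb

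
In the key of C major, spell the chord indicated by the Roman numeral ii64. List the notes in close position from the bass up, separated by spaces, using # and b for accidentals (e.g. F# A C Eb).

A D F

In C major, the second degree is D, and the diatonic chord built there is a minor triad.
Stacking thirds from D gives D-F-A.
The figured bass 64 indicates second inversion, placing the fifth (A) in the bass: A-D-F.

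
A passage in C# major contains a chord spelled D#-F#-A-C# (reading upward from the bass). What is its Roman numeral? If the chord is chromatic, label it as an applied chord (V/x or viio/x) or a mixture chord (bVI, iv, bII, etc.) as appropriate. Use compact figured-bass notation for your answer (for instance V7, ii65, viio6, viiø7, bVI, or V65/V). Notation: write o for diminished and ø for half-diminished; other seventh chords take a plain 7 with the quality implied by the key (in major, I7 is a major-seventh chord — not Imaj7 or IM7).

iiø7

The pitches D#-F#-A-C# form a half-diminished seventh chord rooted on D#.
D# is the second degree of C# major. This is the half-diminished supertonic seventh, borrowed from the parallel minor.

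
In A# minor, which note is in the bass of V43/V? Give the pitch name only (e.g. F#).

The applied chord V43/V is rooted on B#: B#-D##-F##-A#.
The figure 43 means second inversion — the fifth is in the bass.

F##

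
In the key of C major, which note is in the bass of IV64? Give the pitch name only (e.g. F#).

C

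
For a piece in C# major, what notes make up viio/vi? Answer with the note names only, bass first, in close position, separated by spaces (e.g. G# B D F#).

G## B# D#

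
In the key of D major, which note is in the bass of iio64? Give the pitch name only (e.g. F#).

iio in D major has root E; the chord is E-G-Bb.
The figure 64 means second inversion — the fifth is in the bass.

Bb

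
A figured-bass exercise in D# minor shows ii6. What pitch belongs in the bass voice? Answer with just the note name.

ii in D# minor has root E#; the chord is E#-G#-B#.
The figure 6 means first inversion — the third is in the bass.

G#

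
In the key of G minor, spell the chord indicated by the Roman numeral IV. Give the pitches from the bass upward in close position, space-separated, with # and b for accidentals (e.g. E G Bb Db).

C E G

Scale degree 4 in G minor is C; here the chord built on it is altered to a major triad. IV is the major subdominant, borrowed from the parallel major.
So the chord is C-E-G.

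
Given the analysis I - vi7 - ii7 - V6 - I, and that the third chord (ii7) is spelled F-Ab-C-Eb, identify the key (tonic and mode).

Eb major

ii7 is given as F-Ab-C-Eb — a minor seventh chord with root F.
Counting down one scale step from F places the tonic on Eb; a minor seventh chord on degree 2 is diatonic only in major.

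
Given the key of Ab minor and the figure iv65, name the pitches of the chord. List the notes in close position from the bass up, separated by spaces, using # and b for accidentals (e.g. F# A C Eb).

Fb Ab Cb Db

The numeral's case and figure indicate a minor seventh chord. In Ab minor its root, the fourth degree, is Db.
Stacking thirds from Db gives Db-Fb-Ab-Cb.
The figured bass 65 indicates first inversion, placing the third (Fb) in the bass: Fb-Ab-Cb-Db.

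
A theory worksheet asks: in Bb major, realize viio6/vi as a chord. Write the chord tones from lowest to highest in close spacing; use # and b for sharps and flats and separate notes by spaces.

A C F#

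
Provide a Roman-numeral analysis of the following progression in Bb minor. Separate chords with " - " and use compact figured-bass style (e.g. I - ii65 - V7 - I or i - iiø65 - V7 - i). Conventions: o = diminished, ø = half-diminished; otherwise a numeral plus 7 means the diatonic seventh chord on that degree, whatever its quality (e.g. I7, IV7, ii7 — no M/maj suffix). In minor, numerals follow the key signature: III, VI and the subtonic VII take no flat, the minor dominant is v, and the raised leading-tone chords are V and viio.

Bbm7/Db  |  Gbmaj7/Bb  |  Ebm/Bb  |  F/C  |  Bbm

Bbm7/Db: minor seventh chord on Bb = scale degree 1 → i65.
Gbmaj7/Bb: major seventh chord on Gb = scale degree 6 → VI65.
Ebm/Bb: minor triad on Eb = scale degree 4 → iv64.
F/C has root F, degree 5 in Bb minor, so V64.
Bbm has root Bb, degree 1 in Bb minor, so i.

i65 - VI65 - iv64 - V64 - i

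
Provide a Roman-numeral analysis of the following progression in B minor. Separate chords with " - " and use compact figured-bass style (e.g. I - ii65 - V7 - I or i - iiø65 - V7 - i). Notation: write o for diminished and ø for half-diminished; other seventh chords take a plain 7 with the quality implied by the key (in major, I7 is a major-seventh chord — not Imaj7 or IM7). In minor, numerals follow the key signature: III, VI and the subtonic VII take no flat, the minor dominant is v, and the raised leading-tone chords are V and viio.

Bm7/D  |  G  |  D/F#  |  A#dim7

i65 - VI - III6 - viio7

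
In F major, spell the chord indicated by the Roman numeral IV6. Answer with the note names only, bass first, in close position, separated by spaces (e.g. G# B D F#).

The numeral's case and figure indicate a major triad. In F major its root, the fourth degree, is Bb.
That chord is spelled Bb-D-F.
The figured bass 6 indicates first inversion, placing the third (D) in the bass: D-F-Bb.

D F Bb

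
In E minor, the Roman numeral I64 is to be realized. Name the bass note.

I in E minor has root E; the chord is E-G#-B.
The figure 64 means second inversion — the fifth is in the bass.

B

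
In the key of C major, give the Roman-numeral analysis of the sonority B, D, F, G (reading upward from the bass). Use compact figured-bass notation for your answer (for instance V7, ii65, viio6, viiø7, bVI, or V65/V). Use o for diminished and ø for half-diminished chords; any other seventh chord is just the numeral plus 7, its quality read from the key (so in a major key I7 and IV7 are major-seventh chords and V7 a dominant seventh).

Stacked in thirds the chord is G-B-D-F: a dominant seventh chord on G.
In C major, G is the dominant; the diatonic dominant seventh chord there is V7.
With B in the bass the chord is in first inversion, so the figured bass is 65.

V65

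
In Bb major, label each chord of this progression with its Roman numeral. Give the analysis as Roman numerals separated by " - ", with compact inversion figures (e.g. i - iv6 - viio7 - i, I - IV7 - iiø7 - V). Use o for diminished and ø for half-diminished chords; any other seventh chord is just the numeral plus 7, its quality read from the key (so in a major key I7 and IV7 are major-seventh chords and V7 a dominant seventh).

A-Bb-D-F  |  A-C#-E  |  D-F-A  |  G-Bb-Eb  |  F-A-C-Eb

I42 - V/iii - iii - IV6 - V7

A-Bb-D-F: major seventh chord on Bb = scale degree 1 → I42.
A-C#-E is the secondary dominant of iii (major triad on A): V/iii.
D-F-A: root D is the mediant; minor triad there is iii.
G-Bb-Eb has root Eb, degree 4 in Bb major, so IV6.
F-A-C-Eb: dominant seventh chord on F = scale degree 5 → V7.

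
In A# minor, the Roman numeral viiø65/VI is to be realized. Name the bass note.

G#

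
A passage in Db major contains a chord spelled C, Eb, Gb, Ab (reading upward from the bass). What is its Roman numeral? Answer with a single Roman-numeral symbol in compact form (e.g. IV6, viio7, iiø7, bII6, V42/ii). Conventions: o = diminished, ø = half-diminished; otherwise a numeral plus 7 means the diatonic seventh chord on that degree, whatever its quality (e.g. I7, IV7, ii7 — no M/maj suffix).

V65

The pitches Ab-C-Eb-Gb form a dominant seventh chord rooted on Ab.
Ab is scale degree 5 in Db major, and a dominant seventh chord on that degree is written V7.
With C in the bass the chord is in first inversion, so the figured bass is 65.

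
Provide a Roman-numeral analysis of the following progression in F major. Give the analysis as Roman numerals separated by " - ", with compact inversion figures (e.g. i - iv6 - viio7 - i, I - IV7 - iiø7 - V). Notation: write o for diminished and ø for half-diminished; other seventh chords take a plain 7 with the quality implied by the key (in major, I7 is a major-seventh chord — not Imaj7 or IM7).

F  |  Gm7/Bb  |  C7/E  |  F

F: root F is the tonic; major triad there is I.
Gm7/Bb has root G, degree 2 in F major, so ii65.
C7/E: root C is the dominant; dominant seventh chord there is V65.
F has root F, degree 1 in F major, so I.

I - ii65 - V65 - I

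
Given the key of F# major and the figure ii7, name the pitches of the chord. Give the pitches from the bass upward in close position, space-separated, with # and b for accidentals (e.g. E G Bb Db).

The numeral's case and figure indicate a minor seventh chord. In F# major its root, the supertonic, is G#.
That chord is spelled G#-B-D#-F#.

G# B D# F#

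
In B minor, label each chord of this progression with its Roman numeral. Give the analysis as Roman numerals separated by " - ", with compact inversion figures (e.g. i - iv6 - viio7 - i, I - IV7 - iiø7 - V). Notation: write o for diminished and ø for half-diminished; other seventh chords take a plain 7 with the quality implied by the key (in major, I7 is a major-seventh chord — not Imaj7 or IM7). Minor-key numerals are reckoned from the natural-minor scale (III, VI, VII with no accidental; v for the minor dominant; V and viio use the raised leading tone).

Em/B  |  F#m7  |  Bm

iv64 - v7 - i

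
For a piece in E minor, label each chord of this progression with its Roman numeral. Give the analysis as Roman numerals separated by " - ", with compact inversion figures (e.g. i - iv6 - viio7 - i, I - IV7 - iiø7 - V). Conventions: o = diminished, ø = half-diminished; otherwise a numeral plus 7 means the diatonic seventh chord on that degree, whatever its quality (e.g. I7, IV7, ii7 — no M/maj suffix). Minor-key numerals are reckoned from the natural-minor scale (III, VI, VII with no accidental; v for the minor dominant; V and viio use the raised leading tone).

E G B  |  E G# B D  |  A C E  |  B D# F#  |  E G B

i - V7/iv - iv - V - i

E-G-B: minor triad on E = scale degree 1 → i.
E-G#-B-D is the secondary dominant of iv (dominant seventh chord on E): V7/iv.
A-C-E: root A is the subdominant; minor triad there is iv.
B-D#-F# has root B, degree 5 in E minor, so V.
E-G-B: minor triad on E = scale degree 1 → i.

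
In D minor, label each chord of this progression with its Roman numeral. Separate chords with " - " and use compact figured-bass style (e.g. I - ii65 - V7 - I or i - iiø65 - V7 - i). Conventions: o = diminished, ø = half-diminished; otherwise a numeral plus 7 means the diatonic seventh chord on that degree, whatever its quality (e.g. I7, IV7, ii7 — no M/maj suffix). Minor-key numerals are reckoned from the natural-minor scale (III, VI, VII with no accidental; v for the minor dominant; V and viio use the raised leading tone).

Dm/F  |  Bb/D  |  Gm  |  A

i6 - VI6 - iv - V

Dm/F has root D, degree 1 in D minor, so i6.
Bb/D: major triad on Bb = scale degree 6 → VI6.
Gm: root G is the subdominant; minor triad there is iv.
A: major triad on A = scale degree 5 → V.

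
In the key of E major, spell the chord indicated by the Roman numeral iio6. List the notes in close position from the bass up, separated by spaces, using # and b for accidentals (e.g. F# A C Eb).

A C F#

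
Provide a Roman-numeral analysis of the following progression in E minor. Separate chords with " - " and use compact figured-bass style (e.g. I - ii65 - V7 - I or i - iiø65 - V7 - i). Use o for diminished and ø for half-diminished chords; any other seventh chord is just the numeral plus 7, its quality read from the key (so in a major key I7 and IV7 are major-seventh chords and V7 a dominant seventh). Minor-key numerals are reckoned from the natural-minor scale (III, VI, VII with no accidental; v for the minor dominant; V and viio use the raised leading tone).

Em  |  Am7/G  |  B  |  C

i - iv42 - V - VI

Em: root E is the tonic; minor triad there is i.
Am7/G: minor seventh chord on A = scale degree 4 → iv42.
B has root B, degree 5 in E minor, so V.
C has root C, degree 6 in E minor, so VI.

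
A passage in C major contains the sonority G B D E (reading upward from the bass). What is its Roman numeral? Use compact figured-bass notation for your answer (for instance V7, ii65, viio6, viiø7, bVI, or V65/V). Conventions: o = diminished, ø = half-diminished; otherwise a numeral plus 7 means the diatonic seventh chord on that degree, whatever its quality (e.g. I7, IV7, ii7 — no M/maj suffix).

iii65

The pitches E-G-B-D form a minor seventh chord rooted on E.
In C major, E is the mediant; the diatonic minor seventh chord there is iii7.
With G in the bass the chord is in first inversion, so the figured bass is 65.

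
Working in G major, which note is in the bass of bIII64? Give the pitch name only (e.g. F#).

F

bIII in G major has root Bb; the chord is Bb-D-F.
The figure 64 means second inversion — the fifth is in the bass.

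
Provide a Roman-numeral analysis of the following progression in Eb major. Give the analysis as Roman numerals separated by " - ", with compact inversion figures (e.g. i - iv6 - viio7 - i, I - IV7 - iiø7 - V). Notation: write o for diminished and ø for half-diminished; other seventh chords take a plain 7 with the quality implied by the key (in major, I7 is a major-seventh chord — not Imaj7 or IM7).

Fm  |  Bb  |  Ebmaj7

ii - V - I7

Fm has root F, degree 2 in Eb major, so ii.
Bb: major triad on Bb = scale degree 5 → V.
Ebmaj7: major seventh chord on Eb = scale degree 1 → I7.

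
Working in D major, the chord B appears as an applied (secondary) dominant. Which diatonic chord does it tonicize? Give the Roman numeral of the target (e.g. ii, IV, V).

The chord is a major triad on B.
A dominant resolves down a perfect fifth: B → E. In D major, E is scale degree 2, i.e. ii.

ii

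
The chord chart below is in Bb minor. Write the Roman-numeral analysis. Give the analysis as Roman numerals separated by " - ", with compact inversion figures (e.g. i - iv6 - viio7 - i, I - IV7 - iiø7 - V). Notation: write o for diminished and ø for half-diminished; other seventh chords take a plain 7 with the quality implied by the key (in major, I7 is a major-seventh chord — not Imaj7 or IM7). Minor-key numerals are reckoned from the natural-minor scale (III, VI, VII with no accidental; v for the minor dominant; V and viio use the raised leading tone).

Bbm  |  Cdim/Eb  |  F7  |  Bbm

i - iio6 - V7 - i

Bbm: root Bb is the tonic; minor triad there is i.
Cdim/Eb: root C is the supertonic; diminished triad there is iio6.
F7 has root F, degree 5 in Bb minor, so V7.
Bbm has root Bb, degree 1 in Bb minor, so i.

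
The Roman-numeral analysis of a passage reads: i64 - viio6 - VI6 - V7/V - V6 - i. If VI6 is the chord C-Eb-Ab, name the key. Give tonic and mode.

C minor

VI6 is given as C-Eb-Ab — a major triad with root Ab.
If Ab is scale degree 6 and the mode makes that degree carry a major triad, the tonic is C and the mode is minor.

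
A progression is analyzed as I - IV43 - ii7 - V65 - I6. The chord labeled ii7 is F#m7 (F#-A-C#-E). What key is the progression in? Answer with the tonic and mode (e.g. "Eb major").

E major

ii7 is given as F#-A-C#-E — a minor seventh chord with root F#.
If F# is scale degree 2 and the mode makes that degree carry a minor seventh chord, the tonic is E and the mode is major.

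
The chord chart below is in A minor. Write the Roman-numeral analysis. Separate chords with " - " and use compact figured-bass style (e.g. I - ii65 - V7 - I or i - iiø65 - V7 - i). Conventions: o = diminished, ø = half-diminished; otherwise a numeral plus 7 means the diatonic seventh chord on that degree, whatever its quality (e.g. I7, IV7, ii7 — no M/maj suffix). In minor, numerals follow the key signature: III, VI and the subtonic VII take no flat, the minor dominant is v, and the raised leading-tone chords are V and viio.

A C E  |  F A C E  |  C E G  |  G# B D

A-C-E: minor triad on A = scale degree 1 → i.
F-A-C-E: root F is the submediant; major seventh chord there is VI7.
C-E-G: major triad on C = scale degree 3 → III.
G#-B-D has root G#, degree 7 in A minor, so viio.

i - VI7 - III - viio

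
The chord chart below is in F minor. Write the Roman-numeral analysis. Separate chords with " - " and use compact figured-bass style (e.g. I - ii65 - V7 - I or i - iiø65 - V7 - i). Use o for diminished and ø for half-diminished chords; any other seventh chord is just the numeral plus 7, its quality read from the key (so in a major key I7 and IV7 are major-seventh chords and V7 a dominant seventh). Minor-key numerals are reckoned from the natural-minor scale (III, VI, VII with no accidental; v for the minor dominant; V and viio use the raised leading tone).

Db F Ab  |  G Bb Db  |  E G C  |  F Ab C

Db-F-Ab: major triad on Db = scale degree 6 → VI.
G-Bb-Db has root G, degree 2 in F minor, so iio.
E-G-C: root C is the dominant; major triad there is V6.
F-Ab-C has root F, degree 1 in F minor, so i.

VI - iio - V6 - i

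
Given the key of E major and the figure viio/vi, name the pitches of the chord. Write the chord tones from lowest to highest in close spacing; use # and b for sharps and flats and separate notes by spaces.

The slash marks an applied leading-tone chord: viio of vi. In E major, vi is C#, so the leading tone to it is B#, a half step below.
Building a diminished triad on B# gives B#-D#-F#.

B# D# F#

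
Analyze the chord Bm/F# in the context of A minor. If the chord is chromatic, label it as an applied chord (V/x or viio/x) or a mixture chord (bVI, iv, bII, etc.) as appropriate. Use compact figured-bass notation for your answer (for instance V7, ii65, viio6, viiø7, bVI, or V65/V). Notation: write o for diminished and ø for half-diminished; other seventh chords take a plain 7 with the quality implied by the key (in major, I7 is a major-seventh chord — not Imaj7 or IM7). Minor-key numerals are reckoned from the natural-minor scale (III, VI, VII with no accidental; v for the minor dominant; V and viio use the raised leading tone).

The pitches B-D-F# form a minor triad rooted on B.
B is the second degree of A minor. This is the minor supertonic, borrowed from the parallel major (the Dorian ii).
With F# in the bass the chord is in second inversion, so the figured bass is 64.

ii64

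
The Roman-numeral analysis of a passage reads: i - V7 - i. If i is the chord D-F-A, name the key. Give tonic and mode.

D minor

The chord Dm is a minor triad rooted on D; its label is i.
If D is scale degree 1 and the mode makes that degree carry a minor triad, the tonic is D and the mode is minor.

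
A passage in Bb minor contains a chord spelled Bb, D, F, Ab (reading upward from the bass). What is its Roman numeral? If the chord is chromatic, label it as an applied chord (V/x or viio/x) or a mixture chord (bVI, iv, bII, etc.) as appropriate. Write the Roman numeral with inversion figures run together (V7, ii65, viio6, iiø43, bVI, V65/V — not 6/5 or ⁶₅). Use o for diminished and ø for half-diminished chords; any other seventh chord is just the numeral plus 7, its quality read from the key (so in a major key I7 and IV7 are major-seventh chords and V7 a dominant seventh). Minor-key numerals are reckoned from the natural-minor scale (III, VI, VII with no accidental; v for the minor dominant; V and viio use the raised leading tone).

The pitches Bb-D-F-Ab form a dominant seventh chord rooted on Bb.
Bb is not a diatonic chord root with this quality in Bb minor, but it lies a perfect fifth above Eb (iv), so the chord functions as an applied dominant of iv.

V7/iv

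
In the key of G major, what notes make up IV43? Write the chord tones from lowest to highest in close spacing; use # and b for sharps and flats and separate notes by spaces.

G B C E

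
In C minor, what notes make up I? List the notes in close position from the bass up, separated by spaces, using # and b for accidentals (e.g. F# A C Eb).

C E G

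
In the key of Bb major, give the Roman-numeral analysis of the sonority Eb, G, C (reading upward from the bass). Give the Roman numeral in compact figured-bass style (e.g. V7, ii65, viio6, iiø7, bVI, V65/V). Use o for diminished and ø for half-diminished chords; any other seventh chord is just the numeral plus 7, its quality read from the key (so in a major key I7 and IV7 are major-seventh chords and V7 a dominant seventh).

ii6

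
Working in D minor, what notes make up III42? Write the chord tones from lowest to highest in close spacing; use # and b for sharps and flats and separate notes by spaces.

E F A C

The numeral's case and figure indicate a major seventh chord. In D minor its root, scale degree 3, is F.
That chord is spelled F-A-C-E.
With the 42 figure the chord is in third inversion; from the bass E upward in close position it reads E-F-A-C.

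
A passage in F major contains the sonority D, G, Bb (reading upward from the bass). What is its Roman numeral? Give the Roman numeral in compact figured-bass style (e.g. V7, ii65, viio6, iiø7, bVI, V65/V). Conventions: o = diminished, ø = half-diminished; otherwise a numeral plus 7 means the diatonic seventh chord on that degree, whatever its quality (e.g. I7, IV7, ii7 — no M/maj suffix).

The pitches G-Bb-D form a minor triad rooted on G.
G is scale degree 2 in F major, and a minor triad on that degree is written ii.
With D in the bass the chord is in second inversion, so the figured bass is 64.

ii64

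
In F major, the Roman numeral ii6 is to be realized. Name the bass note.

ii in F major has root G; the chord is G-Bb-D.
The figure 6 means first inversion — the third is in the bass.

Bb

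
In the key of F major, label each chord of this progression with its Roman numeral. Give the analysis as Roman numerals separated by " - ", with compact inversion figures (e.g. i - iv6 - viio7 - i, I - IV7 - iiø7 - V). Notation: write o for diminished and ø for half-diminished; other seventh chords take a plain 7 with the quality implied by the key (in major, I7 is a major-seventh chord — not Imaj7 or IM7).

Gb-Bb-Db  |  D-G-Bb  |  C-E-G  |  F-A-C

bII - ii64 - V - I

Gb-Bb-Db: Gb with this quality isn't in the key; a major triad on b2 is the Neapolitan chord, bII.
D-G-Bb: minor triad on G = scale degree 2 → ii64.
C-E-G: major triad on C = scale degree 5 → V.
F-A-C: major triad on F = scale degree 1 → I.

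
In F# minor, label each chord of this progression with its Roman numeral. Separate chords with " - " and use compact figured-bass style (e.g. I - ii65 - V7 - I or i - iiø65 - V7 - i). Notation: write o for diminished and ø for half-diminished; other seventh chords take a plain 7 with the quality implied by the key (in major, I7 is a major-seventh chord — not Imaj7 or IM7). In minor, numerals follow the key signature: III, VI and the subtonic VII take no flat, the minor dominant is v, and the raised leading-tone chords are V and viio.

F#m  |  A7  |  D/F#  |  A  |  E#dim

F#m has root F#, degree 1 in F# minor, so i.
A7: chromatic; A is V of VI, so V7/VI.
D/F# has root D, degree 6 in F# minor, so VI6.
A: major triad on A = scale degree 3 → III.
E#dim has root E#, degree 7 in F# minor, so viio.

i - V7/VI - VI6 - III - viio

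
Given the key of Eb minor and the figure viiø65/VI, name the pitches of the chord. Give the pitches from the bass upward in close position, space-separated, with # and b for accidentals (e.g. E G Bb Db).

Db Fb Ab Bb

The slash marks an applied leading-tone chord: viio of VI. In Eb minor, VI is Cb, so the leading tone to it is Bb, a half step below.
Building a half-diminished seventh chord on Bb gives Bb-Db-Fb-Ab.
With the 65 figure the chord is in first inversion; from the bass Db upward in close position it reads Db-Fb-Ab-Bb.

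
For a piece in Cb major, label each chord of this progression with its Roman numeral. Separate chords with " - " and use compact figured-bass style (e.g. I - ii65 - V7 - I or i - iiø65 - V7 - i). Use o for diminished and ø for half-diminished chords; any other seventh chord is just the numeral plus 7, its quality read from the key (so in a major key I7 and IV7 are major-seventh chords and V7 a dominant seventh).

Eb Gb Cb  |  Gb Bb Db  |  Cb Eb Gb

Eb-Gb-Cb: major triad on Cb = scale degree 1 → I6.
Gb-Bb-Db has root Gb, degree 5 in Cb major, so V.
Cb-Eb-Gb has root Cb, degree 1 in Cb major, so I.

I6 - V - I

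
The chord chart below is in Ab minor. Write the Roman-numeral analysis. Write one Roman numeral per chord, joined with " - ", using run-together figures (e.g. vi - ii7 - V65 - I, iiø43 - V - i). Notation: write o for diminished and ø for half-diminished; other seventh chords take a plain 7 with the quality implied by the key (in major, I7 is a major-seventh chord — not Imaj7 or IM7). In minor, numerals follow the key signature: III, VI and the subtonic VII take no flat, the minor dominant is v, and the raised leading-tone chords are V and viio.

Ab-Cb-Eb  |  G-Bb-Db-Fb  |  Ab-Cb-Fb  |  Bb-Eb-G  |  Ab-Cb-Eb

i - viio7 - VI6 - V64 - i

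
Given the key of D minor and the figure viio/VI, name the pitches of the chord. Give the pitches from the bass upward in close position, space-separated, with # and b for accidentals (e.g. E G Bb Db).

The slash marks an applied leading-tone chord: viio of VI. In D minor, VI is Bb, so the leading tone to it is A, a half step below.
Building a diminished triad on A gives A-C-Eb.

A C Eb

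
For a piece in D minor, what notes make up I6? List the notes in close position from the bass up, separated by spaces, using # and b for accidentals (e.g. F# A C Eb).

Scale degree 1 in D minor is D; here the chord built on it is altered to a major triad. I6 is the major tonic (Picardy third), borrowed from the parallel major.
So the chord is D-F#-A, a major triad.
The figured bass 6 indicates first inversion, placing the third (F#) in the bass: F#-A-D.

F# A D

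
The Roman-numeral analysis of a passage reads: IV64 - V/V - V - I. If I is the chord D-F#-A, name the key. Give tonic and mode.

D major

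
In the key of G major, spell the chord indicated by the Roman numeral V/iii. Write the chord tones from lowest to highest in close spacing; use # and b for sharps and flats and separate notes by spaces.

The slash means an applied dominant: we want the dominant of iii. In G major, iii is B minor, and its dominant is built on F#.
Building a major triad on F# gives F#-A#-C#.

F# A# C#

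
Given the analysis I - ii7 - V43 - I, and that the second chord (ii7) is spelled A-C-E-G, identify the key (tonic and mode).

G major

The anchor chord is a minor seventh chord on A, labeled ii7.
If A is scale degree 2 and the mode makes that degree carry a minor seventh chord, the tonic is G and the mode is major.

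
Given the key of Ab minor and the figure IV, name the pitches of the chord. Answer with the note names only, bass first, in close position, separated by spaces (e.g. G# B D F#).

Db F Ab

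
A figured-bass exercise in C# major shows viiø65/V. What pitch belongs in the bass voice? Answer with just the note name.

A#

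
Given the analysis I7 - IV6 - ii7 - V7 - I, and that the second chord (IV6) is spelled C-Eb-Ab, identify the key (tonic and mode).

Eb major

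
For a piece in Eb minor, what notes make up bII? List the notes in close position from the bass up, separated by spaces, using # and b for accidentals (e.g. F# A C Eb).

Fb Ab Cb

Scale degree 2 in Eb minor is F; lowering it a half step gives Fb. bII is the Neapolitan chord — a major triad on the lowered second degree.
So the chord is Fb-Ab-Cb, a major triad.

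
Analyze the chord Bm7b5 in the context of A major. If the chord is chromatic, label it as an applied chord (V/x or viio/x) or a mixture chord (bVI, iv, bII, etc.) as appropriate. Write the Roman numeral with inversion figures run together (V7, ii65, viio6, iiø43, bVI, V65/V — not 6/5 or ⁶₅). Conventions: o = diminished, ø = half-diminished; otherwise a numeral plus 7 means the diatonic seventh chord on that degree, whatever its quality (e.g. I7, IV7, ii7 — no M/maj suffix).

iiø7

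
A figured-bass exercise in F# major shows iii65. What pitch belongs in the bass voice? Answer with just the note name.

C#

iii in F# major has root A#; the chord is A#-C#-E#-G#.
The figure 65 means first inversion — the third is in the bass.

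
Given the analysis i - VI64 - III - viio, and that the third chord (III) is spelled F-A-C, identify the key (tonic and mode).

D minor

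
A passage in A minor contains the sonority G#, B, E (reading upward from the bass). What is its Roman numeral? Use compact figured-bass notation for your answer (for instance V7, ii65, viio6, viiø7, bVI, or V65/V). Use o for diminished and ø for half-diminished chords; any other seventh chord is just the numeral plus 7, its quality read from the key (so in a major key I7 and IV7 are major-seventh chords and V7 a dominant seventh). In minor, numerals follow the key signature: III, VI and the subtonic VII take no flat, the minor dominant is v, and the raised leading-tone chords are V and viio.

Stacked in thirds the chord is E-G#-B: a major triad on E.
E is scale degree 5 in A minor, and a major triad on that degree is written V.
With G# in the bass the chord is in first inversion, so the figured bass is 6.

V6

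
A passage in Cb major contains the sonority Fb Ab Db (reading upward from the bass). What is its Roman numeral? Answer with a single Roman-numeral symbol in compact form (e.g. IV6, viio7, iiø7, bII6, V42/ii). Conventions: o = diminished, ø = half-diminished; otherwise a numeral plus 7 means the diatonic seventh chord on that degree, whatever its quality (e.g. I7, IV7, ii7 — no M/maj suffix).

Stacked in thirds the chord is Db-Fb-Ab: a minor triad on Db.
Db is scale degree 2 in Cb major, and a minor triad on that degree is written ii.
With Fb in the bass the chord is in first inversion, so the figured bass is 6.

ii6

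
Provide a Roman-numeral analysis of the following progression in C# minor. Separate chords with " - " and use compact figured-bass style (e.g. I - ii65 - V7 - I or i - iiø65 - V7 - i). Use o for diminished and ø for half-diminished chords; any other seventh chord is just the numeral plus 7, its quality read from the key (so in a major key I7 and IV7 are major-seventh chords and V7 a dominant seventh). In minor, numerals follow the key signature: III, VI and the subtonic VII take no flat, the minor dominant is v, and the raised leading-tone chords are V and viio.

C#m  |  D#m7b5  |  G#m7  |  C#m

i - iiø7 - v7 - i

C#m: root C# is the tonic; minor triad there is i.
D#m7b5 has root D#, degree 2 in C# minor, so iiø7.
G#m7 has root G#, degree 5 in C# minor, so v7.
C#m: root C# is the tonic; minor triad there is i.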